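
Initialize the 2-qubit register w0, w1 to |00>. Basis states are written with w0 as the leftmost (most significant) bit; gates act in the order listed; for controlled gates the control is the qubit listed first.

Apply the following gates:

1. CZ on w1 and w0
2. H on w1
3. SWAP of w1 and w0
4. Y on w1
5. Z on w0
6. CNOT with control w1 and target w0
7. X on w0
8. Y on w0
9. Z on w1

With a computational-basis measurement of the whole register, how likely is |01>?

A full measurement returns |01> with probability 1/2.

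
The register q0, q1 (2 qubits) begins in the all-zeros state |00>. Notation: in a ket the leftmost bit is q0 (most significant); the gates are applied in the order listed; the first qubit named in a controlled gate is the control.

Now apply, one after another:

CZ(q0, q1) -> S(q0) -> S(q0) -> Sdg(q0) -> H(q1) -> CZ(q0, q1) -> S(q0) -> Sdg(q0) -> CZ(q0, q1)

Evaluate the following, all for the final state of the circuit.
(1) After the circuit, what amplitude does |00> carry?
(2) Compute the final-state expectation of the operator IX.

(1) The final state's coefficient on |00> equals sqrt(2)/2.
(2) The observable IX averages to 1.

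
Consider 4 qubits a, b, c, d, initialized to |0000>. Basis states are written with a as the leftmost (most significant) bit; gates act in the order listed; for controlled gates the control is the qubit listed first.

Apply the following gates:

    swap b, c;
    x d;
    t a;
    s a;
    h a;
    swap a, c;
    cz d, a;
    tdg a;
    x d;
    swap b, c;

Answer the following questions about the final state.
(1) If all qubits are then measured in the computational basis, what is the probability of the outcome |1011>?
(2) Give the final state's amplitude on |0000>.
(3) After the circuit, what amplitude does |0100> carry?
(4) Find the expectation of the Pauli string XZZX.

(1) A full measurement returns |1011> with probability 0.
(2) |0000> carries amplitude sqrt(2)/2 in the final state.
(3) The final state's coefficient on |0100> equals sqrt(2)/2.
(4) In the final state, XZZX has expectation 0.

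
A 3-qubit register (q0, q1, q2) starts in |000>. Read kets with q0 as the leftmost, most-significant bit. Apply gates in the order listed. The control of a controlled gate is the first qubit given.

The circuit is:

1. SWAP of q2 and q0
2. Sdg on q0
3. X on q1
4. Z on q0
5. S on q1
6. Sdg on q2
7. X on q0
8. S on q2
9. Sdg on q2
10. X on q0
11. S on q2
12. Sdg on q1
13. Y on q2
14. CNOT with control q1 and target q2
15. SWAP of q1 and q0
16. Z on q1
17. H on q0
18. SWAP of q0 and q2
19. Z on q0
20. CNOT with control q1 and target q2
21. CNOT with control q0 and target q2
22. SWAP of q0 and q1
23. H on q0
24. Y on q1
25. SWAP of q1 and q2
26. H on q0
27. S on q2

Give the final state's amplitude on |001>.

The amplitude on |001> is -sqrt(2)*I/2. Key observation: gates 5-12 undo each other exactly, leaving only the rest of the circuit to track.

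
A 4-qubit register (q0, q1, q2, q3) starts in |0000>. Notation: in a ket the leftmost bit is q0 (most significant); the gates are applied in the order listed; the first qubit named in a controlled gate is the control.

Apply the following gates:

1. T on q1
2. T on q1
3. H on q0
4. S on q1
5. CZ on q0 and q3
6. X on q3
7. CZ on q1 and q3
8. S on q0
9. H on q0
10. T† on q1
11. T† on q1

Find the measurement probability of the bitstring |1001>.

The probability of measuring |1001> is 1/2.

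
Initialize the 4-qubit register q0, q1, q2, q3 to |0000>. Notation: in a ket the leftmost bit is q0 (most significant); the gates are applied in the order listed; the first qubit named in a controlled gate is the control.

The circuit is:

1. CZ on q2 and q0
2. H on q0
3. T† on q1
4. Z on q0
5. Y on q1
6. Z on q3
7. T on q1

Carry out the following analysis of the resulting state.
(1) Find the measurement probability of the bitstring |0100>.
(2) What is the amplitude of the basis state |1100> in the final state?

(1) Outcome |0100> occurs with probability 1/2.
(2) |1100> carries amplitude -sqrt(2)*exp(3*I*pi/4)/2 in the final state.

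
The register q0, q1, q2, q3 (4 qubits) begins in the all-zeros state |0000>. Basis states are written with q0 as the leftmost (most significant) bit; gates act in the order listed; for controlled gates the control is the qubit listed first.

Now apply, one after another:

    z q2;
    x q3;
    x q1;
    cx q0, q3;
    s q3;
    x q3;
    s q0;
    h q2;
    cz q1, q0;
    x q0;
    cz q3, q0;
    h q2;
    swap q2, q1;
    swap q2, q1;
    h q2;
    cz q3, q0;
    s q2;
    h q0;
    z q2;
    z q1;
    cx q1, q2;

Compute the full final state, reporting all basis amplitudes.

The final amplitudes are -1/2 on |0100>, -I/2 on |0110>, 1/2 on |1100>, I/2 on |1110>, and 0 on every other basis state. Key observation: steps 11-16 multiply out to the identity, so the circuit reduces to the remaining gates.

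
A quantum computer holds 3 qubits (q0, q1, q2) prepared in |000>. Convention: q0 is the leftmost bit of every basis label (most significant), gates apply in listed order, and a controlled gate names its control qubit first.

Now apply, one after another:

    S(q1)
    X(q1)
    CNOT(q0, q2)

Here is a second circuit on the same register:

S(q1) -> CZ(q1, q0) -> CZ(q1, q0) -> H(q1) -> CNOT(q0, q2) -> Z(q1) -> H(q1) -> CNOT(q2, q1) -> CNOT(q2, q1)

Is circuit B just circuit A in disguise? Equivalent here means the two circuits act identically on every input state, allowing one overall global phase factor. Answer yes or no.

Yes: on every input state the two circuits agree up to one overall phase factor.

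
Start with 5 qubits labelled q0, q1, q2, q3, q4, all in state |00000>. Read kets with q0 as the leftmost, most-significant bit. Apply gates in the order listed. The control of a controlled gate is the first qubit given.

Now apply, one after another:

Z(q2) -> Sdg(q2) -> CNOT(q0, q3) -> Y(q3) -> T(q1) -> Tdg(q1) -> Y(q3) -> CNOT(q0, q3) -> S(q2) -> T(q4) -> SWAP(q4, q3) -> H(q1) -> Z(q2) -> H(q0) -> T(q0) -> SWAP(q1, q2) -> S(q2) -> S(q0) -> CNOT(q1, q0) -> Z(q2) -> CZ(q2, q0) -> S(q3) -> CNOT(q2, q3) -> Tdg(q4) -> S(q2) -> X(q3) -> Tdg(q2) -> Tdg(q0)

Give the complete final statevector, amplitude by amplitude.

After the circuit, the state carries amplitude 1/2 on |00010>, -exp(3*I*pi/4)/2 on |00100>, I/2 on |10010>, -exp(I*pi/4)/2 on |10100>, and 0 on every other basis state. Key observation: gates 2-9 undo each other exactly, leaving only the rest of the circuit to track.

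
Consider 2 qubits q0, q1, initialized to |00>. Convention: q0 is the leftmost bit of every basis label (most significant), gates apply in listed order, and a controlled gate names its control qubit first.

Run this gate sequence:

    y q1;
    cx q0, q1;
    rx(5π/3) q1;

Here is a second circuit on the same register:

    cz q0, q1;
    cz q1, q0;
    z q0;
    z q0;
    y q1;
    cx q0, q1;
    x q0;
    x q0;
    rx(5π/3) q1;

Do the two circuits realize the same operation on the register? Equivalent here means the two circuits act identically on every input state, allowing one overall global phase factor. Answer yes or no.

Yes — the two circuits implement the same unitary up to a global phase.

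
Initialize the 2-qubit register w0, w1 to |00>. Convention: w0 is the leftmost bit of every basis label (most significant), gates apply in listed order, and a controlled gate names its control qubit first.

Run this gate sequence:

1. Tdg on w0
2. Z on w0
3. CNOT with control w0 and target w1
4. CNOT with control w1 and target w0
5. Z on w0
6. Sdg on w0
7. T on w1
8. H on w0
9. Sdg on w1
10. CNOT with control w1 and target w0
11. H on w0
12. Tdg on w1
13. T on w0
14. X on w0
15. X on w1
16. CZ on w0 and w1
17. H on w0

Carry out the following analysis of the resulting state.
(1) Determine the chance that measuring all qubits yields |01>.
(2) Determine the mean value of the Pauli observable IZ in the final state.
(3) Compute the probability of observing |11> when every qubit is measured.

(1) The probability of measuring |01> is 1/2.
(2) In the final state, IZ has expectation -1.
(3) Outcome |11> occurs with probability 1/2.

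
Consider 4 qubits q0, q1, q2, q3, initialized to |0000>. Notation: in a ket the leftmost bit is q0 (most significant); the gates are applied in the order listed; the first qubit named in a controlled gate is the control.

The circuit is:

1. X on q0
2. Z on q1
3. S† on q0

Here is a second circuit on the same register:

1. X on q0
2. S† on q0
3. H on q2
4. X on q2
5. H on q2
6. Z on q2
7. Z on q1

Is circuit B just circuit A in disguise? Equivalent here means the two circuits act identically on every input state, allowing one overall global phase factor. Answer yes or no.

Yes, they are equivalent — the unitaries differ by at most a global phase.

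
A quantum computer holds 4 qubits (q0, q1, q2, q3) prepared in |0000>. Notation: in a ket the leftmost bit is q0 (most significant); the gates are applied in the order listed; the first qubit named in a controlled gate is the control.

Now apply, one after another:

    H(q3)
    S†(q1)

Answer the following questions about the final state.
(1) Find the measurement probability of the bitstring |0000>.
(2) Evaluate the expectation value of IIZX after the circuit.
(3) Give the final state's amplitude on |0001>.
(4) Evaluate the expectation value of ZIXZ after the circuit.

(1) Outcome |0000> occurs with probability 1/2.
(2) The expectation value of IIZX is 1.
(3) The amplitude on |0001> is sqrt(2)/2.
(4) In the final state, ZIXZ has expectation 0.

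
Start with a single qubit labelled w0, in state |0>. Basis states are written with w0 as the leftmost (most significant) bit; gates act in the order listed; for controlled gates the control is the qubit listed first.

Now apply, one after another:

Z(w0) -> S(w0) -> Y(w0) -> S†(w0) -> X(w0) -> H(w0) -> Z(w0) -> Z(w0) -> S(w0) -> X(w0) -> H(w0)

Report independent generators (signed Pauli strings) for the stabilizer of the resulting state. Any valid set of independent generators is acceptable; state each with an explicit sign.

One valid set of independent stabilizer generators is +Y (any independent generating set of the same group is equally correct).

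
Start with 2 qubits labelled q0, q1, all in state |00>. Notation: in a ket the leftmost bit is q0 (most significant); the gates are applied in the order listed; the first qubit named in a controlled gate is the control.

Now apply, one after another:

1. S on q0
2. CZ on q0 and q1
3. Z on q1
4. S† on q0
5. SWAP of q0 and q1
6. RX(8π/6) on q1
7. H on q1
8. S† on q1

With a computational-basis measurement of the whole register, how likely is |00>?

Outcome |00> occurs with probability 1/2.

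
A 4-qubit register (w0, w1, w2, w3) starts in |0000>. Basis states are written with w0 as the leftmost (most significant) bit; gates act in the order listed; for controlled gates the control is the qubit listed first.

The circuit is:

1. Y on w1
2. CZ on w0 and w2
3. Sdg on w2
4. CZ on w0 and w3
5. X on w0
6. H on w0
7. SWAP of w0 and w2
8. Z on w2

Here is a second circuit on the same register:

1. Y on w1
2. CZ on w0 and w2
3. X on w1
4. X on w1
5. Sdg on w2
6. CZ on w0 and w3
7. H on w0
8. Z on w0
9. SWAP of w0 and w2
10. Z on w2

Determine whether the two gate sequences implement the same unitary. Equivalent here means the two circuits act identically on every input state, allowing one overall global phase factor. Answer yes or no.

Yes — the two circuits implement the same unitary up to a global phase.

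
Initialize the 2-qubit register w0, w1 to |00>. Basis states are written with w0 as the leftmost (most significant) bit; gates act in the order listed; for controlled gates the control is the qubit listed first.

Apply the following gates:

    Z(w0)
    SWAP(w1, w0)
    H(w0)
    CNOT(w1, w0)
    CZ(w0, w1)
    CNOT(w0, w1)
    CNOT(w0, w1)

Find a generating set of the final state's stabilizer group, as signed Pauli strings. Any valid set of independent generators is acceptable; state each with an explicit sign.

The stabilizer group can be generated by +XI, +IZ, among other valid generating sets.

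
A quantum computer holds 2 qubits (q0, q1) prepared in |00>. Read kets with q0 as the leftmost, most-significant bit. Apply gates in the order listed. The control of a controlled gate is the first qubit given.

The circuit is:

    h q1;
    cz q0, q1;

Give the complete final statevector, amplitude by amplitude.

The final amplitudes are sqrt(2)/2 on |00>, sqrt(2)/2 on |01>, 0 on |10>, 0 on |11>.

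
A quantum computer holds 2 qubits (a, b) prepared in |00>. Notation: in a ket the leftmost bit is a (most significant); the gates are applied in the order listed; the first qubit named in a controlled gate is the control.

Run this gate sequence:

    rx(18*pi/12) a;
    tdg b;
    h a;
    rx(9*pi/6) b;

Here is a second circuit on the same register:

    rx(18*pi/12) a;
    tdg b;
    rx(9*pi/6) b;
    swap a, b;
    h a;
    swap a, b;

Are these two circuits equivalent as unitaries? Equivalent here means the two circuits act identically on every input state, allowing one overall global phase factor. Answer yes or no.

No: there is an input state on which the two circuits produce genuinely different outputs (not merely differing by a phase).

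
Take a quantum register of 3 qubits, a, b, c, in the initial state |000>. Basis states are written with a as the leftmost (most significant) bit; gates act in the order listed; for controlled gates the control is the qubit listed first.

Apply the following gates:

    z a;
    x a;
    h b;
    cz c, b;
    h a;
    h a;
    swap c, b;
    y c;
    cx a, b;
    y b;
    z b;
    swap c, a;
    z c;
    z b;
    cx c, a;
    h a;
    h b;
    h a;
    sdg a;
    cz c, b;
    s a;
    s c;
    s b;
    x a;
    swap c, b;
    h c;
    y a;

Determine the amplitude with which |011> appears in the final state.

The amplitude on |011> is sqrt(2)*(-1 - I)/4.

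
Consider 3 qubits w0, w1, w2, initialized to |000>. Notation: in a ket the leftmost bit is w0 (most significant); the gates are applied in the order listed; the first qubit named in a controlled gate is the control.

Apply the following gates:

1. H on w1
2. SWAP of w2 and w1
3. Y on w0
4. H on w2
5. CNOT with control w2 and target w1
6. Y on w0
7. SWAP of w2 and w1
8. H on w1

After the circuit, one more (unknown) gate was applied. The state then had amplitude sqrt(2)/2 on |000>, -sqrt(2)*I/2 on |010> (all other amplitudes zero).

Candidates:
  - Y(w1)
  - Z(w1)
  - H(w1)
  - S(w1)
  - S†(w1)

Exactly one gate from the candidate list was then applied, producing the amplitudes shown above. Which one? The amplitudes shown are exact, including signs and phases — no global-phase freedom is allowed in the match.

The unique candidate consistent with the amplitudes is S†(w1).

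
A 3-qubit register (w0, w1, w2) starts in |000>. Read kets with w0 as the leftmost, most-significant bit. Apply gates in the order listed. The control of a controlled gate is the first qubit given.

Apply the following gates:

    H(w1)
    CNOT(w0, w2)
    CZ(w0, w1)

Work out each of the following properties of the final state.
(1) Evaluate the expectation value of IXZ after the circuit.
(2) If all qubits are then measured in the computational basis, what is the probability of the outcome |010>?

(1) In the final state, IXZ has expectation 1.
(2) Outcome |010> occurs with probability 1/2.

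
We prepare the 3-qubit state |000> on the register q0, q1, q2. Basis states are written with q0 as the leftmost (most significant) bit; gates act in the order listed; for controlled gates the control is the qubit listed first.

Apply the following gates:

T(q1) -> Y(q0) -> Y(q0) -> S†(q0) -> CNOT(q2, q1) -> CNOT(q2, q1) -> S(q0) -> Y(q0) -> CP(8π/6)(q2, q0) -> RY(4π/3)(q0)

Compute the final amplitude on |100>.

|100> carries amplitude -I/2 in the final state. Key observation: the block from step 3 through step 8 cancels to the identity and can be dropped.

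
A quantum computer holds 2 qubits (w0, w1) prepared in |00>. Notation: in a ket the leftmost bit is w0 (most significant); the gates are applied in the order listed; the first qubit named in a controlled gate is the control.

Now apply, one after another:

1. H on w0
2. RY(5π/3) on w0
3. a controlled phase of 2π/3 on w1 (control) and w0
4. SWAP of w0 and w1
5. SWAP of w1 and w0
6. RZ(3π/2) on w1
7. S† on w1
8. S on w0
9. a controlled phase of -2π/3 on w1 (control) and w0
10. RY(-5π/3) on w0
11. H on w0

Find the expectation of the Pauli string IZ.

In the final state, IZ has expectation 1.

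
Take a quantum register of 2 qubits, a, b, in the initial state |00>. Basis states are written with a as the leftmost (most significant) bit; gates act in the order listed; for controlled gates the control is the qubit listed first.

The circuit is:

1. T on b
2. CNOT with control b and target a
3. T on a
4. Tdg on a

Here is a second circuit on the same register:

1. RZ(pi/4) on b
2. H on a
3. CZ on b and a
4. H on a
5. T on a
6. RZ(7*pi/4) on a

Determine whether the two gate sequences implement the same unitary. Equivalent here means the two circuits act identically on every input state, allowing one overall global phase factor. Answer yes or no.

Yes, they are equivalent — the unitaries differ by at most a global phase.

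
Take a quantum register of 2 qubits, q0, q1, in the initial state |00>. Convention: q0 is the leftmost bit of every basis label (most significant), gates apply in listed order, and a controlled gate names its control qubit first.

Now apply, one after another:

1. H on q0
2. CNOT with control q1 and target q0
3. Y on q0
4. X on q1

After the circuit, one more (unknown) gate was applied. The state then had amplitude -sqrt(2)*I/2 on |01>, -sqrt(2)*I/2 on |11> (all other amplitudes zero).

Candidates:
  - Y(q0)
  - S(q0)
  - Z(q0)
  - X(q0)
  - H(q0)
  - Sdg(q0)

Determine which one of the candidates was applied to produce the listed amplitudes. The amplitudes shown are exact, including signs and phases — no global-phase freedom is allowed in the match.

The applied gate was Z(q0).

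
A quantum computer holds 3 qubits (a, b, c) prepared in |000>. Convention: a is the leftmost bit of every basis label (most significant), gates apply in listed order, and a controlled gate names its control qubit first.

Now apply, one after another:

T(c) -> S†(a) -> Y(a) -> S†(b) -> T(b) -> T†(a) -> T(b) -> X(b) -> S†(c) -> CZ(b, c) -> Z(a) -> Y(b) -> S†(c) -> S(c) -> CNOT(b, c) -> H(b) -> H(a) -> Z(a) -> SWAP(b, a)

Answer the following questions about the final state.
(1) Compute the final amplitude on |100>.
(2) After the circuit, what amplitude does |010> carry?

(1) The amplitude on |100> is exp(3*I*pi/4)/2.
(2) The amplitude on |010> is exp(3*I*pi/4)/2.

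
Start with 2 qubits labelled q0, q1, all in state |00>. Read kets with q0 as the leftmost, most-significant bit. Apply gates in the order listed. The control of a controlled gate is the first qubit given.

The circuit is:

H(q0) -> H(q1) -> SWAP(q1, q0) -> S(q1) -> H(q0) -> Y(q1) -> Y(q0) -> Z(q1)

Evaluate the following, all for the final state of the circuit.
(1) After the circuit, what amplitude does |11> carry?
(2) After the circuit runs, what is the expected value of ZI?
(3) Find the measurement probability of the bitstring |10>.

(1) |11> carries amplitude sqrt(2)/2 in the final state.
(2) The observable ZI averages to -1.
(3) The probability of measuring |10> is 1/2.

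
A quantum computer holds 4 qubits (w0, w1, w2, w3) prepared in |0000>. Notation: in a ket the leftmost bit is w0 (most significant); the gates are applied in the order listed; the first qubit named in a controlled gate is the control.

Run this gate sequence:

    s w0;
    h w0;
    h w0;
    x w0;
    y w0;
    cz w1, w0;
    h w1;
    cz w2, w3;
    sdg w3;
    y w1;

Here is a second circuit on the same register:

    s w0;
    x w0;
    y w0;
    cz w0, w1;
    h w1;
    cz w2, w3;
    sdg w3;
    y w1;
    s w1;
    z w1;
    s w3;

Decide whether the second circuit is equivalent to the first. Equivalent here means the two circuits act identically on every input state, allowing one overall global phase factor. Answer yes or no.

No — the two circuits implement different unitaries, even allowing a global phase.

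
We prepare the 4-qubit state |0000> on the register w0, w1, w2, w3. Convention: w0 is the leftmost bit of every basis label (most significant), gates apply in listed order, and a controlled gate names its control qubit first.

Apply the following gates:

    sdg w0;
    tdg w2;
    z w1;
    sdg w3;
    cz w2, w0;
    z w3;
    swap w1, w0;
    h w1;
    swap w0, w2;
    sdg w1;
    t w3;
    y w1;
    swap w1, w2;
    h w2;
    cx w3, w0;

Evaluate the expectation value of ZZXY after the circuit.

The observable ZZXY averages to 0.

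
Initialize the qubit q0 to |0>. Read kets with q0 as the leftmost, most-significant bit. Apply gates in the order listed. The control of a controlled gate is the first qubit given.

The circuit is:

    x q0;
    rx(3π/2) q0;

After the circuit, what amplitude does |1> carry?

The amplitude on |1> is -sqrt(2)/2.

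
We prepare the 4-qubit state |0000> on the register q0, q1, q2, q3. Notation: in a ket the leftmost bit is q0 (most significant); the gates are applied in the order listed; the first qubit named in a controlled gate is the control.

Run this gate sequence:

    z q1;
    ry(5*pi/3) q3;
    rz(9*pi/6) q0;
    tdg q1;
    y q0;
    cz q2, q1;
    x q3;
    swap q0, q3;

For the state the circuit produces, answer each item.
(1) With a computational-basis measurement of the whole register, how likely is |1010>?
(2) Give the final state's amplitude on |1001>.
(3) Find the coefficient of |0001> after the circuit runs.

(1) The probability of measuring |1010> is 0.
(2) The final state's coefficient on |1001> equals sqrt(3)*exp(3*I*pi/4)/2.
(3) The amplitude on |0001> is -exp(3*I*pi/4)/2.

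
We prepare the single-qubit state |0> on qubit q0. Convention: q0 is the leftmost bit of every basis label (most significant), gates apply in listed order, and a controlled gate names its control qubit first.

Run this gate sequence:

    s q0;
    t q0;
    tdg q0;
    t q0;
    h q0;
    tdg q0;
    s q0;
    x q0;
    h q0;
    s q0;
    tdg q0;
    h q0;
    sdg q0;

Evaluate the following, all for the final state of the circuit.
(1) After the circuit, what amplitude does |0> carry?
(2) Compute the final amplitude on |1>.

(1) |0> carries amplitude sqrt(2)*(1 + I)/4 in the final state.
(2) |1> carries amplitude -sqrt(2)*(1 - I)*((1 + I)*exp(3*I*pi/4) + I)/4 in the final state.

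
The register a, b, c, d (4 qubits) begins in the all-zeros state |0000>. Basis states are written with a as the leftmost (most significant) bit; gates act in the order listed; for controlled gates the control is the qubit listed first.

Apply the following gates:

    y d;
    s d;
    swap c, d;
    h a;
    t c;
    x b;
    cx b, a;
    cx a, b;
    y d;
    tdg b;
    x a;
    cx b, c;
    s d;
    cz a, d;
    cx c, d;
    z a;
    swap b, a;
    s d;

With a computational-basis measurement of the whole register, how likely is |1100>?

A full measurement returns |1100> with probability 0.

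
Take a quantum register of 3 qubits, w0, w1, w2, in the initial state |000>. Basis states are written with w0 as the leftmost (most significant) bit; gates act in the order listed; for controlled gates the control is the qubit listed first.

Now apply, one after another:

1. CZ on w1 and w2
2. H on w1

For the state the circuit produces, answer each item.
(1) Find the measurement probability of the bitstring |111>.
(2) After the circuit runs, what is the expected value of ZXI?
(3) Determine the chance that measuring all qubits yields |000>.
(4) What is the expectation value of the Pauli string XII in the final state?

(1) The probability of measuring |111> is 0.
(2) In the final state, ZXI has expectation 1.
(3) Outcome |000> occurs with probability 1/2.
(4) In the final state, XII has expectation 0.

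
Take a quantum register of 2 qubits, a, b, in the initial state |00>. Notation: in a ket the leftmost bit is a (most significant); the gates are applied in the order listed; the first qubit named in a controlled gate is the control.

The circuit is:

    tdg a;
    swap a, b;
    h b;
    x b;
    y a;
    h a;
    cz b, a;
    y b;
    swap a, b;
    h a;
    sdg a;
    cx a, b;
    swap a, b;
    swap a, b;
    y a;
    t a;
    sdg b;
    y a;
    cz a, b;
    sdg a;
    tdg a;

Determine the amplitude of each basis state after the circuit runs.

After the circuit, the state carries amplitude 0 on |00>, -sqrt(2)*exp(3*I*pi/4)/2 on |01>, 0 on |10>, -sqrt(2)*exp(I*pi/4)/2 on |11>. Key observation: gates 13-14 undo each other exactly, leaving only the rest of the circuit to track.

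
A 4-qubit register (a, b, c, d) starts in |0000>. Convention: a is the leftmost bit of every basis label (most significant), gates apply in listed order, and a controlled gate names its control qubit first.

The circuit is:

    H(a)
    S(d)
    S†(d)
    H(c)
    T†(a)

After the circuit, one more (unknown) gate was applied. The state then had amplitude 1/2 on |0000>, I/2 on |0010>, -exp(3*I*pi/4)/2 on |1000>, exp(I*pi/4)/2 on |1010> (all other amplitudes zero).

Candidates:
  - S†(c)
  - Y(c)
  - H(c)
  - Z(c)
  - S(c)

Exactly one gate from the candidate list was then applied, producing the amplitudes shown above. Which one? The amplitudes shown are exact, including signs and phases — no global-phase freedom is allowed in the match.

The unique candidate consistent with the amplitudes is S(c). Key observation: the block from step 2 through step 3 cancels to the identity and can be dropped.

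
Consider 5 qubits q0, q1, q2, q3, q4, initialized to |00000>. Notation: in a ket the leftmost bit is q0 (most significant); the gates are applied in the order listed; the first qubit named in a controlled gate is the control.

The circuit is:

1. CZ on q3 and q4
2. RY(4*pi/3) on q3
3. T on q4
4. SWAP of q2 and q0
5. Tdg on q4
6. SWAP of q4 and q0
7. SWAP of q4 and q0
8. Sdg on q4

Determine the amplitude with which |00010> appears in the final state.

|00010> carries amplitude sqrt(3)/2 in the final state. Key observation: gates 6-7 undo each other exactly, leaving only the rest of the circuit to track.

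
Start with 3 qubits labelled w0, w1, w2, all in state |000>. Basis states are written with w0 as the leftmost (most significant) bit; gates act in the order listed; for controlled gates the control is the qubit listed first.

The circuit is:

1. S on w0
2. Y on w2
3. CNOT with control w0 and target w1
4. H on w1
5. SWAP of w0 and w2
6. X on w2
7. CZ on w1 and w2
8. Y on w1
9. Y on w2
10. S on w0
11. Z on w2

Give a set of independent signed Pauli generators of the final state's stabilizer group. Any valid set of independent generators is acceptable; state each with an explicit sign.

The final state is stabilized by the group generated by +IXI, -ZII, +IIZ; other independent generating sets are equally valid.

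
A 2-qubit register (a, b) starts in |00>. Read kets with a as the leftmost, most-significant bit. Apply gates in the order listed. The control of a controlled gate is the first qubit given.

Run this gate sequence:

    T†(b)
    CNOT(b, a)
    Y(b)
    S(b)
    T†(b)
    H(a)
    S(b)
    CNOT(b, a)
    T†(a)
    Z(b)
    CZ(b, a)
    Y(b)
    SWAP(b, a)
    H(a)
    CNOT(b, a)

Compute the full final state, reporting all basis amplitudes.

After the circuit, the state carries amplitude -exp(3*I*pi/4)/2 on |00>, I/2 on |01>, -exp(3*I*pi/4)/2 on |10>, I/2 on |11>.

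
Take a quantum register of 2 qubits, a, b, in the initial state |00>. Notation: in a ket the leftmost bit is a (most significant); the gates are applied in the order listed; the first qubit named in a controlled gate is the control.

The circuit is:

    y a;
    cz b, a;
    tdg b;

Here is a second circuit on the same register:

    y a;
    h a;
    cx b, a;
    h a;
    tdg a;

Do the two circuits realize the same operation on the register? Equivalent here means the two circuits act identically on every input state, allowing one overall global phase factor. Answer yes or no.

No: there is an input state on which the two circuits produce genuinely different outputs (not merely differing by a phase).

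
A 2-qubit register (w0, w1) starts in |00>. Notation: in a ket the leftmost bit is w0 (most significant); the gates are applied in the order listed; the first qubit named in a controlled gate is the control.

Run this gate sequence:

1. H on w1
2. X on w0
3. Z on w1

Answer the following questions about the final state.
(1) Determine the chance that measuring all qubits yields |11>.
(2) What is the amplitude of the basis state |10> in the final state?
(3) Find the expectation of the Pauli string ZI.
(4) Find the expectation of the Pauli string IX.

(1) The probability of measuring |11> is 1/2.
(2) The final state's coefficient on |10> equals sqrt(2)/2.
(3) In the final state, ZI has expectation -1.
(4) The observable IX averages to -1.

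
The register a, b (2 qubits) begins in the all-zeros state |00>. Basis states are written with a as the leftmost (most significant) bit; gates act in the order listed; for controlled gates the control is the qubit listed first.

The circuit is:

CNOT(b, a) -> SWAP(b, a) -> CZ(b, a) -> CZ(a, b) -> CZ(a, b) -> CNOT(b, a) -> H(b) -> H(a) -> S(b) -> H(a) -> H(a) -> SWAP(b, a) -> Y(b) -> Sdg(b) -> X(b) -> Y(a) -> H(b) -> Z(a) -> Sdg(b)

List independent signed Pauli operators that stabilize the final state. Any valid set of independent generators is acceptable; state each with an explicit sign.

One valid set of independent stabilizer generators is -YI, +IX (any independent generating set of the same group is equally correct).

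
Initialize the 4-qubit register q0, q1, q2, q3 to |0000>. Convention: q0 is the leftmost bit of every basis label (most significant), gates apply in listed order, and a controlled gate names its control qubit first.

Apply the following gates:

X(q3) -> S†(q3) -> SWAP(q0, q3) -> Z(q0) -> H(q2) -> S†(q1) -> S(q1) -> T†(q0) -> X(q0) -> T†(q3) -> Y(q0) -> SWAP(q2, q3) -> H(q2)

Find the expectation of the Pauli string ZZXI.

The observable ZZXI averages to -1.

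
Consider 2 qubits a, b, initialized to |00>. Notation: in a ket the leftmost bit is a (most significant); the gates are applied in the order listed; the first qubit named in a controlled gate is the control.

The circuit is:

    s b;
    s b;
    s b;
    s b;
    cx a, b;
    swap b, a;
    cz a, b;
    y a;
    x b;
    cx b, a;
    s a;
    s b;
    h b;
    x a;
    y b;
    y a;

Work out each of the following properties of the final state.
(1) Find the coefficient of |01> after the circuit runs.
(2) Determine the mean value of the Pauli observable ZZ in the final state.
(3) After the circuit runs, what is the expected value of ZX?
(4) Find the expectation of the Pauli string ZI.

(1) |01> carries amplitude -sqrt(2)/2 in the final state.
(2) The expectation value of ZZ is 0.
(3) The expectation value of ZX is 1.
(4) In the final state, ZI has expectation 1.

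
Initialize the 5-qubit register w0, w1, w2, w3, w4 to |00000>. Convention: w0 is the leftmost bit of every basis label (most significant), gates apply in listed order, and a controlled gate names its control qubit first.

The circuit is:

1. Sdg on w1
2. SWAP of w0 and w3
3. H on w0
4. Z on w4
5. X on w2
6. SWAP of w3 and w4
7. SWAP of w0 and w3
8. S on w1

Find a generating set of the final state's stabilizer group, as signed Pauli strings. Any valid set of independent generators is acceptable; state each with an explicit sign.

One valid set of independent stabilizer generators is +IIIXI, +ZIIII, +IZIII, -IIZII, +IIIIZ (any independent generating set of the same group is equally correct).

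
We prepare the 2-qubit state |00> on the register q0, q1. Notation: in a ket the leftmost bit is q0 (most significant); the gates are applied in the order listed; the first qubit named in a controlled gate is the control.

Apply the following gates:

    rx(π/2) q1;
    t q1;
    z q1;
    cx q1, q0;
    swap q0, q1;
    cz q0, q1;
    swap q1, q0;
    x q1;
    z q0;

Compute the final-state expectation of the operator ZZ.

The expectation value of ZZ is -1.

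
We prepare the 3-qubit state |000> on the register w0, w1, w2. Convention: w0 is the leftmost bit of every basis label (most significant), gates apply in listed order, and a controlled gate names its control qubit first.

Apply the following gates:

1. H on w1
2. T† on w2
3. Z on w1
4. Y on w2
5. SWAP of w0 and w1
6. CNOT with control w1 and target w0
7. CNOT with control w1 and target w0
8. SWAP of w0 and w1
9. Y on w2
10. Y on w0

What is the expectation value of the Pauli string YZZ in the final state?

In the final state, YZZ has expectation 0. Key observation: gates 4-9 undo each other exactly, leaving only the rest of the circuit to track.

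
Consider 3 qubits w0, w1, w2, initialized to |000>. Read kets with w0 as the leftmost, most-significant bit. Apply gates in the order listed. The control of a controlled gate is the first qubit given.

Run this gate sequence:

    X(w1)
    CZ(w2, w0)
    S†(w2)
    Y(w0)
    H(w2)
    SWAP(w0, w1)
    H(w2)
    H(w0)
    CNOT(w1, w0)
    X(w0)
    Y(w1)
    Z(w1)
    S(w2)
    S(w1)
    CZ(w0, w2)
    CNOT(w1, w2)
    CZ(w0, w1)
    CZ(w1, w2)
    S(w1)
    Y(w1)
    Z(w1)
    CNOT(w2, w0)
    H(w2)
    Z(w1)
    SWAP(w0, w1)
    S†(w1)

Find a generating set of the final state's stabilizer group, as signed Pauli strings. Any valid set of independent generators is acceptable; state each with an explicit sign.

One valid set of independent stabilizer generators is +IYI, +IIX, -ZII (any independent generating set of the same group is equally correct).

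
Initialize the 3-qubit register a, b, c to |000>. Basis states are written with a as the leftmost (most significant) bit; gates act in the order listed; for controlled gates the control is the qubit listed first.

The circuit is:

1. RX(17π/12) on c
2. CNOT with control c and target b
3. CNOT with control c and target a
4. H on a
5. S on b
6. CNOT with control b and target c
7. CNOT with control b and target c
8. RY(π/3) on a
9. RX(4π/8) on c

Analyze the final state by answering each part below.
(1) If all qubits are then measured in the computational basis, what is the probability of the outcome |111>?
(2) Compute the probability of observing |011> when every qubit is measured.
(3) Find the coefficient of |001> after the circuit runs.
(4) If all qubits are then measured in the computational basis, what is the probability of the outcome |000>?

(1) Outcome |111> occurs with probability -5*sqrt(2)/64 - sqrt(3)/16 + 3*sqrt(6)/64 + 1/8.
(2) Outcome |011> occurs with probability sqrt(2)/64 + sqrt(6)/64 + sqrt(3)/16 + 1/8.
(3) The final state's coefficient on |001> equals I*(-sqrt(3*sqrt(2) + 6)/16 - sqrt(6 - 3*sqrt(2))/16 + sqrt(2 - sqrt(2))/16 + 3*sqrt(sqrt(2) + 2)/16).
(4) A full measurement returns |000> with probability -3*sqrt(6)/64 - sqrt(3)/16 + 5*sqrt(2)/64 + 1/8.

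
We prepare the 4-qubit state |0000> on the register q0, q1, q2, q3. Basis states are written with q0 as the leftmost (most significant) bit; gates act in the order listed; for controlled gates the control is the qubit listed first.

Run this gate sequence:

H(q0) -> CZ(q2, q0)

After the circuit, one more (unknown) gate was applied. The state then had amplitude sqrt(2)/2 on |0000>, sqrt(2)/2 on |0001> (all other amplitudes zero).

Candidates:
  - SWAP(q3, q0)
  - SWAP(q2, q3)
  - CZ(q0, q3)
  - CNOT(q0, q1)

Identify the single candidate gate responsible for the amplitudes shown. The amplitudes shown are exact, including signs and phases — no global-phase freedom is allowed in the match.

The applied gate was SWAP(q3, q0).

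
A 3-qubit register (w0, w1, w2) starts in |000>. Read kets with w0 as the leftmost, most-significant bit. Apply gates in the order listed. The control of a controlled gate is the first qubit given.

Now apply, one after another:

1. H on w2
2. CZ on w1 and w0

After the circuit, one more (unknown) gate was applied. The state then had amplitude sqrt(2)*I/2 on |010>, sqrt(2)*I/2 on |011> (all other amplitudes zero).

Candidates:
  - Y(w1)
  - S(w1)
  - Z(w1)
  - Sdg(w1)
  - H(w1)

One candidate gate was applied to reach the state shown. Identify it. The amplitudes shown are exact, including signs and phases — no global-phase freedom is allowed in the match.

The applied gate was Y(w1).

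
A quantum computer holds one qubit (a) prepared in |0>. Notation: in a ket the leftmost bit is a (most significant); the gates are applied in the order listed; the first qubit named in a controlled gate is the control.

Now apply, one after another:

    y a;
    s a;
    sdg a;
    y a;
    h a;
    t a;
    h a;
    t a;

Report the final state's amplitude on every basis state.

The final amplitudes are 1/2 + exp(I*pi/4)/2 on |0>, -I/2 + exp(I*pi/4)/2 on |1>.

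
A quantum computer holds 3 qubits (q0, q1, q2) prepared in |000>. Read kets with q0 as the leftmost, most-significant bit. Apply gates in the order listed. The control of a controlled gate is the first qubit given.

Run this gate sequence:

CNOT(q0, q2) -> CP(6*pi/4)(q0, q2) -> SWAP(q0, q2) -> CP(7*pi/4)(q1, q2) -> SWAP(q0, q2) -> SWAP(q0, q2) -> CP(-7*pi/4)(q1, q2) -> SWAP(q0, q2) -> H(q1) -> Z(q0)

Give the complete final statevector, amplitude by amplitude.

After the circuit, the state carries amplitude sqrt(2)/2 on |000>, sqrt(2)/2 on |010>, and 0 on every other basis state. Key observation: gates 3-8 undo each other exactly, leaving only the rest of the circuit to track.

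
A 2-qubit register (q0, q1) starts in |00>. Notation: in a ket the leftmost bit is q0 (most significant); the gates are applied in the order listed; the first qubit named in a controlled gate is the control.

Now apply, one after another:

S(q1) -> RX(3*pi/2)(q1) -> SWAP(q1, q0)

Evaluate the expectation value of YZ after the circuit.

In the final state, YZ has expectation 1.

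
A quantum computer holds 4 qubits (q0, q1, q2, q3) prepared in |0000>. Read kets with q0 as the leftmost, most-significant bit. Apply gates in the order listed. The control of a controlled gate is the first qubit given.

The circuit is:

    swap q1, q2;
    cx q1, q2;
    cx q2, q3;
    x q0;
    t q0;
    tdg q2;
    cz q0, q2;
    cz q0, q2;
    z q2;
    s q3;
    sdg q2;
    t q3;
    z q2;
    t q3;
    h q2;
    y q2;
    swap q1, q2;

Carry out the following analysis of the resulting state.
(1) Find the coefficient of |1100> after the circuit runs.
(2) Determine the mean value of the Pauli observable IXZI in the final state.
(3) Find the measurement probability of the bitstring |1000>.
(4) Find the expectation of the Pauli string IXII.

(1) The amplitude on |1100> is sqrt(2)*exp(3*I*pi/4)/2. Key observation: gates 7-8 undo each other exactly, leaving only the rest of the circuit to track.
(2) In the final state, IXZI has expectation -1.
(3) The probability of measuring |1000> is 1/2.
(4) The expectation value of IXII is -1.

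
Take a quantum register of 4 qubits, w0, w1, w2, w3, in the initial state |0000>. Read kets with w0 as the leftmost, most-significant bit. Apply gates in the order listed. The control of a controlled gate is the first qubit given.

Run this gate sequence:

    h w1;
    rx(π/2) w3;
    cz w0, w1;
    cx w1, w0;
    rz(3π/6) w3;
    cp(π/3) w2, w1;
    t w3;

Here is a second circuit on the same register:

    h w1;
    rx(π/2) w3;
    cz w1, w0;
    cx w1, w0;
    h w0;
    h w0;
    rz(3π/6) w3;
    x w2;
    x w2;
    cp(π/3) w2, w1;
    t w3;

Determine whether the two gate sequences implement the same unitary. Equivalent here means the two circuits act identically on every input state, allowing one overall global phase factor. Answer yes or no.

Yes, they are equivalent — the unitaries differ by at most a global phase.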